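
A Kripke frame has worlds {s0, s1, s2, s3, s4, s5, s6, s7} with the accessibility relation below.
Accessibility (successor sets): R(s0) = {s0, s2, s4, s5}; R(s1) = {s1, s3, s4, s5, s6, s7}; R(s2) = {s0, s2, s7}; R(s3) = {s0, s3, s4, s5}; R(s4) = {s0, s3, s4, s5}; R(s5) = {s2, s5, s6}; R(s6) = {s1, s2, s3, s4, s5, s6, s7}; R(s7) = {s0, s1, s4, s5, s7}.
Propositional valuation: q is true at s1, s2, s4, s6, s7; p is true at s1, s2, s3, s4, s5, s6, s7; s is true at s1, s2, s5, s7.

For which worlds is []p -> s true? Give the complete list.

Recall that []ψ holds at a world iff ψ holds at every accessible world, and <>ψ holds iff ψ holds at some accessible world.
Let φ = []p -> s. Evaluate φ at each world:
  s0 (successors {s0, s2, s4, s5}): φ is true.
  s1 (successors {s1, s3, s4, s5, s6, s7}): φ is true.
  s2 (successors {s0, s2, s7}): φ is true.
  s3 (successors {s0, s3, s4, s5}): φ is true.
  s4 (successors {s0, s3, s4, s5}): φ is true.
  s5 (successors {s2, s5, s6}): φ is true.
  s6 (successors {s1, s2, s3, s4, s5, s6, s7}): φ is false.
  s7 (successors {s0, s1, s4, s5, s7}): φ is true.
For instance, at s7:
  At s7: []p is false, s is true, so []p -> s is true.
    At s7: []p requires p at every successor {s0, s1, s4, s5, s7}.
      p fails at s0, so []p is false at s7.
Satisfying worlds: {s0, s1, s2, s3, s4, s5, s7}

s0, s1, s2, s3, s4, s5, s7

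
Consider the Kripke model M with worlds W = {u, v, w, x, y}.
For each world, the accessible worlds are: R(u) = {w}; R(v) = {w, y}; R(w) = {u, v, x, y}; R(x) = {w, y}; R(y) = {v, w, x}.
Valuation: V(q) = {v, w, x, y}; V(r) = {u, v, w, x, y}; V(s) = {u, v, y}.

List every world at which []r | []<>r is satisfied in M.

Recall that []ψ holds at a world iff ψ holds at every accessible world, and <>ψ holds iff ψ holds at some accessible world.
Let φ = []r | []<>r. Evaluate φ at each world:
  u (successors {w}): φ is true.
  v (successors {w, y}): φ is true.
  w (successors {u, v, x, y}): φ is true.
  x (successors {w, y}): φ is true.
  y (successors {v, w, x}): φ is true.
For instance, at w:
  At w: []r is true, []<>r is true, so []r | []<>r is true.
    At w: []r requires r at every successor {u, v, x, y}.
      At u: r is true.
      At v: r is true.
      At x: r is true.
      At y: r is true.
    So []r is true at w.
    At w: []<>r requires <>r at every successor {u, v, x, y}.
      At u: <>r is true.
      At v: <>r is true.
      At x: <>r is true.
      At y: <>r is true.
    So []<>r is true at w.
Satisfying worlds: {u, v, w, x, y}

u, v, w, x, y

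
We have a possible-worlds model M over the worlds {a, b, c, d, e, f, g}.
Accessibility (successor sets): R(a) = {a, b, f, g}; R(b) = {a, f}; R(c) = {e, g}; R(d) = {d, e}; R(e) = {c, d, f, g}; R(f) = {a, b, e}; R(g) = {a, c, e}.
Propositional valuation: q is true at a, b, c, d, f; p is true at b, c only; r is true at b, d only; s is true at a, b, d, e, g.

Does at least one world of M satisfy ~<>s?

Let φ = ~<>s. Evaluate φ at each world:
  a (successors {a, b, f, g}): φ is false.
  b (successors {a, f}): φ is false.
  c (successors {e, g}): φ is false.
  d (successors {d, e}): φ is false.
  e (successors {c, d, f, g}): φ is false.
  f (successors {a, b, e}): φ is false.
  g (successors {a, c, e}): φ is false.
For instance, at b:
  At b: <>s is true, so ~<>s is false.
    At b: <>s requires s at some successor in {a, f}.
      s holds at a, so <>s is true at b.

No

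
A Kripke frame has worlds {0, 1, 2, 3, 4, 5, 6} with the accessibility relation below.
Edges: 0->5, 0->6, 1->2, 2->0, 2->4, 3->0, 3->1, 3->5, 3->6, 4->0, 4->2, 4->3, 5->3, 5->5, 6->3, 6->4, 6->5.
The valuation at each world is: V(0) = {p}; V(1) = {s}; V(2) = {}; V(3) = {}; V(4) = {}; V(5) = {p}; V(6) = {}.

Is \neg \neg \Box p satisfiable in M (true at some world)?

Let φ = \neg \neg \Box p. Evaluate φ at each world:
  0 (successors {5, 6}): φ is false.
  1 (successors {2}): φ is false.
  2 (successors {0, 4}): φ is false.
  3 (successors {0, 1, 5, 6}): φ is false.
  4 (successors {0, 2, 3}): φ is false.
  5 (successors {3, 5}): φ is false.
  6 (successors {3, 4, 5}): φ is false.
For instance, at 2:
  At 2: \neg \Box p is true, so \neg \neg \Box p is false.
    At 2: \Box p is false, so \neg \Box p is true.
      At 2: \Box p requires p at every successor {0, 4}.
        p fails at 4, so \Box p is false at 2.

No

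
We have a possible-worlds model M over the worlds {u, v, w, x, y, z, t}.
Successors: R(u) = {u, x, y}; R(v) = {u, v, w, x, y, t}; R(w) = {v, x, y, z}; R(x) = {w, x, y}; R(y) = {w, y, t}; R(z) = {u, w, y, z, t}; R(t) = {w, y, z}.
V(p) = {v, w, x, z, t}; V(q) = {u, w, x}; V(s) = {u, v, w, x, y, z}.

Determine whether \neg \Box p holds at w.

Yes

At w: \Box p is false, so \neg \Box p is true.
  At w: \Box p requires p at every successor {v, x, y, z}.
    p fails at y, so \Box p is false at w.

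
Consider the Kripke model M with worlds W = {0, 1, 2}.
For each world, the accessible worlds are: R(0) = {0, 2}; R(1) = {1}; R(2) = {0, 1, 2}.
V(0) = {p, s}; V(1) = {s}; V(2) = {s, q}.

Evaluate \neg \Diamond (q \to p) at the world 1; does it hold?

No

Recall that \Diamond ψ holds at a world iff ψ holds at some accessible world.
At 1: \Diamond (q \to p) is true, so \neg \Diamond (q \to p) is false.
  At 1: \Diamond (q \to p) requires q \to p at some successor in {1}.
    q \to p holds at 1, so \Diamond (q \to p) is true at 1.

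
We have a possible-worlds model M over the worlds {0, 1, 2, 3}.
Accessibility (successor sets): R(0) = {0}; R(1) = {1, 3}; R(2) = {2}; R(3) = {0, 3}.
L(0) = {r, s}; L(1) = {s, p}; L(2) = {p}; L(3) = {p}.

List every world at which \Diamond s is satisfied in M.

0, 1, 3

Let φ = \Diamond s. Evaluate φ at each world:
  0 (successors {0}): φ is true.
  1 (successors {1, 3}): φ is true.
  2 (successors {2}): φ is false.
  3 (successors {0, 3}): φ is true.
For instance, at 1:
  At 1: \Diamond s requires s at some successor in {1, 3}.
    s holds at 1, so \Diamond s is true at 1.
Satisfying worlds: {0, 1, 3}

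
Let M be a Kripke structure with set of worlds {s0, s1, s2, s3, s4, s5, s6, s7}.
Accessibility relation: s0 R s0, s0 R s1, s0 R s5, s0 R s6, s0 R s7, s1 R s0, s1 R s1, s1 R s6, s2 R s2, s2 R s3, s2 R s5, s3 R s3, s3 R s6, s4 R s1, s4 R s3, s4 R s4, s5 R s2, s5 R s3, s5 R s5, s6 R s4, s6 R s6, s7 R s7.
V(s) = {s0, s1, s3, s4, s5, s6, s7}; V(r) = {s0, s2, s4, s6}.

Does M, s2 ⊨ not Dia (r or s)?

At s2: Dia (r or s) is true, so not Dia (r or s) is false.
  At s2: Dia (r or s) requires r or s at some successor in {s2, s3, s5}.
    r or s holds at s2, so Dia (r or s) is true at s2.

No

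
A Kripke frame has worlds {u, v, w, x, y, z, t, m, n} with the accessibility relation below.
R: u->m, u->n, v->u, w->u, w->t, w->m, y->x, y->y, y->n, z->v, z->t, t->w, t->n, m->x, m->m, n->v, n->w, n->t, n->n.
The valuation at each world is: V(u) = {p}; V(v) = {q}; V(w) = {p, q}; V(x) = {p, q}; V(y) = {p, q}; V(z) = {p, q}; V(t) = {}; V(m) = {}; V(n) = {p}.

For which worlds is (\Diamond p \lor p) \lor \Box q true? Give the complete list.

Let φ = (\Diamond p \lor p) \lor \Box q. Evaluate φ at each world:
  u (successors {m, n}): φ is true.
  v (successors {u}): φ is true.
  w (successors {u, t, m}): φ is true.
  x (successors ∅): φ is true.
  y (successors {x, y, n}): φ is true.
  z (successors {v, t}): φ is true.
  t (successors {w, n}): φ is true.
  m (successors {x, m}): φ is true.
  n (successors {v, w, t, n}): φ is true.
For instance, at n:
  At n: \Diamond p \lor p is true, \Box q is false, so (\Diamond p \lor p) \lor \Box q is true.
    At n: \Diamond p is true, p is true, so \Diamond p \lor p is true.
      At n: \Diamond p requires p at some successor in {v, w, t, n}.
        p holds at w, so \Diamond p is true at n.
    At n: \Box q requires q at every successor {v, w, t, n}.
      q fails at t, so \Box q is false at n.
Satisfying worlds: {u, v, w, x, y, z, t, m, n}

u, v, w, x, y, z, t, m, n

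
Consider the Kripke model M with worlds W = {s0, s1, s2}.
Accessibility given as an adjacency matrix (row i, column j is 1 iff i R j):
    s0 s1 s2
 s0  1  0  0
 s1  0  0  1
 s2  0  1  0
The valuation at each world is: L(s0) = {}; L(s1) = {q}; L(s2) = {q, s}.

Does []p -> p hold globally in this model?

Yes

Recall that []ψ holds at a world iff ψ holds at every accessible world, and <>ψ holds iff ψ holds at some accessible world.
Let φ = []p -> p. Evaluate φ at each world:
  s0 (successors {s0}): φ is true.
  s1 (successors {s2}): φ is true.
  s2 (successors {s1}): φ is true.
For instance, at s0:
  At s0: []p is false, p is false, so []p -> p is true.
    At s0: []p requires p at every successor {s0}.
      p fails at s0, so []p is false at s0.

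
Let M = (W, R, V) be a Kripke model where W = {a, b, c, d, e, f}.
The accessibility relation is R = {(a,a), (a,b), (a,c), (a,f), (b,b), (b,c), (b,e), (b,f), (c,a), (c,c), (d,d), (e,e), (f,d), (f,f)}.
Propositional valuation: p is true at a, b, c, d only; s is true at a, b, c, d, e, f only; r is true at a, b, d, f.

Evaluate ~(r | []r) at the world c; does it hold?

At c: r | []r is false, so ~(r | []r) is true.
  At c: r is false, []r is false, so r | []r is false.
    At c: []r requires r at every successor {a, c}.
      r fails at c, so []r is false at c.

Yes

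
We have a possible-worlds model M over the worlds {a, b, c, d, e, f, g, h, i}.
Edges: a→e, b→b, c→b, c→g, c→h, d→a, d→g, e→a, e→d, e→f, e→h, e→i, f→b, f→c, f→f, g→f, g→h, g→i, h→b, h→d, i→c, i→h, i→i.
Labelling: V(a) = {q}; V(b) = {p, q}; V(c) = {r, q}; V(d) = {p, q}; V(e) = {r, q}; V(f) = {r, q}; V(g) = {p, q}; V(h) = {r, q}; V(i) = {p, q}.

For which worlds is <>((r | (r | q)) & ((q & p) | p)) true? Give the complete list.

Recall that <>ψ holds at a world iff ψ holds at some accessible world.
Let φ = <>((r | (r | q)) & ((q & p) | p)). Evaluate φ at each world:
  a (successors {e}): φ is false.
  b (successors {b}): φ is true.
  c (successors {b, g, h}): φ is true.
  d (successors {a, g}): φ is true.
  e (successors {a, d, f, h, i}): φ is true.
  f (successors {b, c, f}): φ is true.
  g (successors {f, h, i}): φ is true.
  h (successors {b, d}): φ is true.
  i (successors {c, h, i}): φ is true.
For instance, at c:
  At c: <>((r | (r | q)) & ((q & p) | p)) requires (r | (r | q)) & ((q & p) | p) at some successor in {b, g, h}.
    (r | (r | q)) & ((q & p) | p) holds at b, so <>((r | (r | q)) & ((q & p) | p)) is true at c.
Satisfying worlds: {b, c, d, e, f, g, h, i}

b, c, d, e, f, g, h, i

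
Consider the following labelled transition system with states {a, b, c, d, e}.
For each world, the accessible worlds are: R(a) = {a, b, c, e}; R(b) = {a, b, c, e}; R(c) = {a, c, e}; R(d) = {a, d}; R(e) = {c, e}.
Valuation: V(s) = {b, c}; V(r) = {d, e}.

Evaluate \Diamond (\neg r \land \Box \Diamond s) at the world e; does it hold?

Yes

Recall that \Box ψ holds at a world iff ψ holds at every accessible world, and \Diamond ψ holds iff ψ holds at some accessible world.
At e: \Diamond (\neg r \land \Box \Diamond s) requires \neg r \land \Box \Diamond s at some successor in {c, e}.
  \neg r \land \Box \Diamond s holds at c, so \Diamond (\neg r \land \Box \Diamond s) is true at e.
    At c: \neg r is true, \Box \Diamond s is true, so \neg r \land \Box \Diamond s is true.
      At c: \Box \Diamond s requires \Diamond s at every successor {a, c, e}.
        At a: \Diamond s is true.
        At c: \Diamond s is true.
        At e: \Diamond s is true.
      So \Box \Diamond s is true at c.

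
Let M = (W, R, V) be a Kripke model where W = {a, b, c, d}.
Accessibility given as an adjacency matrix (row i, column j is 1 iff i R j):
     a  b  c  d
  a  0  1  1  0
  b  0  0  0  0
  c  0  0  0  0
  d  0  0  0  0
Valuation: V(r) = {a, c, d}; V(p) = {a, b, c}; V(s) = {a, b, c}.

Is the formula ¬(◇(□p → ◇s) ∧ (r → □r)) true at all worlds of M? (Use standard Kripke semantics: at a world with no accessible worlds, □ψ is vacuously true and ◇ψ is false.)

Yes

Let φ = ¬(◇(□p → ◇s) ∧ (r → □r)). Evaluate φ at each world:
  a (successors {b, c}): φ is true.
  b (successors ∅): φ is true.
  c (successors ∅): φ is true.
  d (successors ∅): φ is true.
For instance, at a:
  At a: ◇(□p → ◇s) ∧ (r → □r) is false, so ¬(◇(□p → ◇s) ∧ (r → □r)) is true.
    At a: ◇(□p → ◇s) is false, r → □r is false, so ◇(□p → ◇s) ∧ (r → □r) is false.
      At a: ◇(□p → ◇s) requires □p → ◇s at some successor in {b, c}.
        At b: □p → ◇s is false.
        At c: □p → ◇s is false.
      So ◇(□p → ◇s) is false at a.
      At a: r is true, □r is false, so r → □r is false.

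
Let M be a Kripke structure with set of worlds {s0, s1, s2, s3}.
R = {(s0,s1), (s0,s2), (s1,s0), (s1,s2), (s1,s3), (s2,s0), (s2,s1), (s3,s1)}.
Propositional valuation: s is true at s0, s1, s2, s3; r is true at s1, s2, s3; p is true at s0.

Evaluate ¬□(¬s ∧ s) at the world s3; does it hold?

Yes

Recall that □ψ holds at a world iff ψ holds at every accessible world, and ◇ψ holds iff ψ holds at some accessible world.
At s3: □(¬s ∧ s) is false, so ¬□(¬s ∧ s) is true.
  At s3: □(¬s ∧ s) requires ¬s ∧ s at every successor {s1}.
    ¬s ∧ s fails at s1, so □(¬s ∧ s) is false at s3.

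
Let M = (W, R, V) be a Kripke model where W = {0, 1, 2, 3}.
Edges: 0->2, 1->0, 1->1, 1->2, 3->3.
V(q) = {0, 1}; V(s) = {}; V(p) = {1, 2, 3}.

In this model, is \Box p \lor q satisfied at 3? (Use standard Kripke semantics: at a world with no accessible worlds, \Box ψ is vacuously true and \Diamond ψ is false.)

Yes

Recall that \Box ψ holds at a world iff ψ holds at every accessible world, and \Diamond ψ holds iff ψ holds at some accessible world.
At 3: \Box p is true, q is false, so \Box p \lor q is true.
  At 3: \Box p requires p at every successor {3}.
    At 3: p is true.
  So \Box p is true at 3.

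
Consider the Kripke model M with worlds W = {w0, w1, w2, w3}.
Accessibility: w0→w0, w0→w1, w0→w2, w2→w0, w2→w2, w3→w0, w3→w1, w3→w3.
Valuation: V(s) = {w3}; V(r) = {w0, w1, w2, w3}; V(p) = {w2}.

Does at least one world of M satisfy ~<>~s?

Let φ = ~<>~s. Evaluate φ at each world:
  w0 (successors {w0, w1, w2}): φ is false.
  w1 (successors ∅): φ is true.
  w2 (successors {w0, w2}): φ is false.
  w3 (successors {w0, w1, w3}): φ is false.
Detail at w1 (witness):
  At w1: <>~s is false, so ~<>~s is true.
    At w1: no accessible worlds, so <>~s is false.

Yes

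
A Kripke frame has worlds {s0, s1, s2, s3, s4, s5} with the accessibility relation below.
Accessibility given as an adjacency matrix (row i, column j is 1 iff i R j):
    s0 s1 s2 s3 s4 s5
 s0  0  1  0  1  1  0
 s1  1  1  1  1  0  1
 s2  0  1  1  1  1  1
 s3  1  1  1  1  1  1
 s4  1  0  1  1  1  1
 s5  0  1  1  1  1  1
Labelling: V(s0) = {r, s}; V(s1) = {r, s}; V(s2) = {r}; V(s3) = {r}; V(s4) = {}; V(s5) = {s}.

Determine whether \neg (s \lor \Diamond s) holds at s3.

No

At s3: s \lor \Diamond s is true, so \neg (s \lor \Diamond s) is false.
  At s3: s is false, \Diamond s is true, so s \lor \Diamond s is true.
    At s3: \Diamond s requires s at some successor in {s0, s1, s2, s3, s4, s5}.
      s holds at s0, so \Diamond s is true at s3.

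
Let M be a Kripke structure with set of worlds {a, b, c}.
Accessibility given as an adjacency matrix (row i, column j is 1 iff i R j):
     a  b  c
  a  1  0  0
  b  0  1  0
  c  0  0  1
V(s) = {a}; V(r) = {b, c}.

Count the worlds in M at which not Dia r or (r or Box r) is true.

3

Let φ = not Dia r or (r or Box r). Evaluate φ at each world:
  a (successors {a}): φ is true.
  b (successors {b}): φ is true.
  c (successors {c}): φ is true.
For instance, at a:
  At a: not Dia r is true, r or Box r is false, so not Dia r or (r or Box r) is true.
    At a: Dia r is false, so not Dia r is true.
      At a: Dia r requires r at some successor in {a}.
        At a: r is false.
      So Dia r is false at a.
    At a: r is false, Box r is false, so r or Box r is false.
      At a: Box r requires r at every successor {a}.
        r fails at a, so Box r is false at a.
Satisfying worlds: {a, b, c}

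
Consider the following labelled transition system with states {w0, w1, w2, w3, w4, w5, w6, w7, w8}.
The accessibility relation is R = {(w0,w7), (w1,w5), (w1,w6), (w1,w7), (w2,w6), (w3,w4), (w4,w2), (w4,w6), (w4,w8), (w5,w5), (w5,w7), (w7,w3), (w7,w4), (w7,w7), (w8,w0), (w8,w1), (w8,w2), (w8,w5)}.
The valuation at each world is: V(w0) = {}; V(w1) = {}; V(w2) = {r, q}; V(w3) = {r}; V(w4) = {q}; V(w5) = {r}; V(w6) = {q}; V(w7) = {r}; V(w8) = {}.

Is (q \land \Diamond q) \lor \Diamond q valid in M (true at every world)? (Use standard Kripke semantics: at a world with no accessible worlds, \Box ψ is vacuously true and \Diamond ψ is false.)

Let φ = (q \land \Diamond q) \lor \Diamond q. Evaluate φ at each world:
  w0 (successors {w7}): φ is false.
  w1 (successors {w5, w6, w7}): φ is true.
  w2 (successors {w6}): φ is true.
  w3 (successors {w4}): φ is true.
  w4 (successors {w2, w6, w8}): φ is true.
  w5 (successors {w5, w7}): φ is false.
  w6 (successors ∅): φ is false.
  w7 (successors {w3, w4, w7}): φ is true.
  w8 (successors {w0, w1, w2, w5}): φ is true.
Detail at w0 (counterexample):
  At w0: q \land \Diamond q is false, \Diamond q is false, so (q \land \Diamond q) \lor \Diamond q is false.
    At w0: q is false, \Diamond q is false, so q \land \Diamond q is false.
      At w0: \Diamond q requires q at some successor in {w7}.
        At w7: q is false.
      So \Diamond q is false at w0.
    At w0: \Diamond q requires q at some successor in {w7}.
      At w7: q is false.
    So \Diamond q is false at w0.

No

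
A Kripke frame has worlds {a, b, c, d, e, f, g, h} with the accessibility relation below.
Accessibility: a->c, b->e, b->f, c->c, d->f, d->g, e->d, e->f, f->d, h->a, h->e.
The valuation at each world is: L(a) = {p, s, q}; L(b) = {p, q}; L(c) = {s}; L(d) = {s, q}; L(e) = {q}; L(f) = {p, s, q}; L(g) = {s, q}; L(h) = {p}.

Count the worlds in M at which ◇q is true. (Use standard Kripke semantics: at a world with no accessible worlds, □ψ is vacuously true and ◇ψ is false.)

Let φ = ◇q. Evaluate φ at each world:
  a (successors {c}): φ is false.
  b (successors {e, f}): φ is true.
  c (successors {c}): φ is false.
  d (successors {f, g}): φ is true.
  e (successors {d, f}): φ is true.
  f (successors {d}): φ is true.
  g (successors ∅): φ is false.
  h (successors {a, e}): φ is true.
For instance, at a:
  At a: ◇q requires q at some successor in {c}.
    At c: q is false.
  So ◇q is false at a.
Satisfying worlds: {b, d, e, f, h}

5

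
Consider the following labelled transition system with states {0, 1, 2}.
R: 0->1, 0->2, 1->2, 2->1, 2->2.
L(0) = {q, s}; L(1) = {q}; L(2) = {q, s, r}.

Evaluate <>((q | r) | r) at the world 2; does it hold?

Yes

At 2: <>((q | r) | r) requires (q | r) | r at some successor in {1, 2}.
  (q | r) | r holds at 1, so <>((q | r) | r) is true at 2.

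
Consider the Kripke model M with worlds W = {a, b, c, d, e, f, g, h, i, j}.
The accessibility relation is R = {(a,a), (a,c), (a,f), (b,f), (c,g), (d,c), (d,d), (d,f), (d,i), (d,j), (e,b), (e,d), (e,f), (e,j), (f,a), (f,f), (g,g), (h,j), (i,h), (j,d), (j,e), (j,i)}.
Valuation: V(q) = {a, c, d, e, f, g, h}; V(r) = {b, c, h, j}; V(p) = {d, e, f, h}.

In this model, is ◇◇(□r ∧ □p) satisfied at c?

Recall that □ψ holds at a world iff ψ holds at every accessible world, and ◇ψ holds iff ψ holds at some accessible world.
At c: ◇◇(□r ∧ □p) requires ◇(□r ∧ □p) at some successor in {g}.
  At g: ◇(□r ∧ □p) is false.
So ◇◇(□r ∧ □p) is false at c.

No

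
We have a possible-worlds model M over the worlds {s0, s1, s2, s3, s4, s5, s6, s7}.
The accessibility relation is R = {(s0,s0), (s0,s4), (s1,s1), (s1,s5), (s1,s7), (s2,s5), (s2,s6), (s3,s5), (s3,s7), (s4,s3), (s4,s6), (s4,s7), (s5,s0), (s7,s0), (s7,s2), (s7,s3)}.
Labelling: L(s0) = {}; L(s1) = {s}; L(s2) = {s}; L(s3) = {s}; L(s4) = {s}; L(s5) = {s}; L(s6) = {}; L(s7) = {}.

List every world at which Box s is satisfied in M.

Let φ = Box s. Evaluate φ at each world:
  s0 (successors {s0, s4}): φ is false.
  s1 (successors {s1, s5, s7}): φ is false.
  s2 (successors {s5, s6}): φ is false.
  s3 (successors {s5, s7}): φ is false.
  s4 (successors {s3, s6, s7}): φ is false.
  s5 (successors {s0}): φ is false.
  s6 (successors ∅): φ is true.
  s7 (successors {s0, s2, s3}): φ is false.
For instance, at s4:
  At s4: Box s requires s at every successor {s3, s6, s7}.
    s fails at s6, so Box s is false at s4.
Satisfying worlds: {s6}

s6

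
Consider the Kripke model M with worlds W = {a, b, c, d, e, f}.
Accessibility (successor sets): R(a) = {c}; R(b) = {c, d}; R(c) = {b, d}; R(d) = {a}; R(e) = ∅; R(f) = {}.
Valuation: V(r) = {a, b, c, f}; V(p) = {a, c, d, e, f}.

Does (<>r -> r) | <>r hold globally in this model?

Recall that <>ψ holds at a world iff ψ holds at some accessible world.
Let φ = (<>r -> r) | <>r. Evaluate φ at each world:
  a (successors {c}): φ is true.
  b (successors {c, d}): φ is true.
  c (successors {b, d}): φ is true.
  d (successors {a}): φ is true.
  e (successors ∅): φ is true.
  f (successors ∅): φ is true.
For instance, at b:
  At b: <>r -> r is true, <>r is true, so (<>r -> r) | <>r is true.
    At b: <>r is true, r is true, so <>r -> r is true.
      At b: <>r requires r at some successor in {c, d}.
        r holds at c, so <>r is true at b.
    At b: <>r requires r at some successor in {c, d}.
      r holds at c, so <>r is true at b.

Yes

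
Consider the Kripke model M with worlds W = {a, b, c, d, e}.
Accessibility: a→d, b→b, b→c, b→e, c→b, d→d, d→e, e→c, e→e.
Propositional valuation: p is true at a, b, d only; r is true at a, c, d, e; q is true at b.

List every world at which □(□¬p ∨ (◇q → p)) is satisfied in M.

Recall that □ψ holds at a world iff ψ holds at every accessible world, and ◇ψ holds iff ψ holds at some accessible world.
Let φ = □(□¬p ∨ (◇q → p)). Evaluate φ at each world:
  a (successors {d}): φ is true.
  b (successors {b, c, e}): φ is false.
  c (successors {b}): φ is true.
  d (successors {d, e}): φ is true.
  e (successors {c, e}): φ is false.
For instance, at e:
  At e: □(□¬p ∨ (◇q → p)) requires □¬p ∨ (◇q → p) at every successor {c, e}.
    □¬p ∨ (◇q → p) fails at c, so □(□¬p ∨ (◇q → p)) is false at e.
      At c: □¬p is false, ◇q → p is false, so □¬p ∨ (◇q → p) is false.
Satisfying worlds: {a, c, d}

a, c, d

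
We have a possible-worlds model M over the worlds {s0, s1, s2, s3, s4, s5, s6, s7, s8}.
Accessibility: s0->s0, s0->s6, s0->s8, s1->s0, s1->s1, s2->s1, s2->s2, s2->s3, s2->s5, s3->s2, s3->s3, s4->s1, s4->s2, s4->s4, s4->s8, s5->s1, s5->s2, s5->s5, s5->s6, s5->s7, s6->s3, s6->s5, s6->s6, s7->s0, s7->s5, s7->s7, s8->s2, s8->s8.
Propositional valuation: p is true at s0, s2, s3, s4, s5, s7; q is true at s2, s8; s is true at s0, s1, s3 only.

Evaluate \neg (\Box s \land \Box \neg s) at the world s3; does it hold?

Yes

At s3: \Box s \land \Box \neg s is false, so \neg (\Box s \land \Box \neg s) is true.
  At s3: \Box s is false, \Box \neg s is false, so \Box s \land \Box \neg s is false.
    At s3: \Box s requires s at every successor {s2, s3}.
      s fails at s2, so \Box s is false at s3.
    At s3: \Box \neg s requires \neg s at every successor {s2, s3}.
      \neg s fails at s3, so \Box \neg s is false at s3.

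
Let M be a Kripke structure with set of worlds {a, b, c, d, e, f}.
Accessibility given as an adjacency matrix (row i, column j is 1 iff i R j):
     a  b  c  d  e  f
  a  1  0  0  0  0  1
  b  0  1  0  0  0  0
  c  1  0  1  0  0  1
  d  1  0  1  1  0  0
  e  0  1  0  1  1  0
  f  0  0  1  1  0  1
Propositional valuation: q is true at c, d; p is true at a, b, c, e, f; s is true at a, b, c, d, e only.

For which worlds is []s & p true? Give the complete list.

Let φ = []s & p. Evaluate φ at each world:
  a (successors {a, f}): φ is false.
  b (successors {b}): φ is true.
  c (successors {a, c, f}): φ is false.
  d (successors {a, c, d}): φ is false.
  e (successors {b, d, e}): φ is true.
  f (successors {c, d, f}): φ is false.
For instance, at a:
  At a: []s is false, p is true, so []s & p is false.
    At a: []s requires s at every successor {a, f}.
      s fails at f, so []s is false at a.
Satisfying worlds: {b, e}

b, e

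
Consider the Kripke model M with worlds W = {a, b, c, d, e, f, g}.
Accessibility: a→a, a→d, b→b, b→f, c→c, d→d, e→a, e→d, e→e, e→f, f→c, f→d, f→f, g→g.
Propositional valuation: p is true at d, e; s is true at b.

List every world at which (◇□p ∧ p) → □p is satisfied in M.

Let φ = (◇□p ∧ p) → □p. Evaluate φ at each world:
  a (successors {a, d}): φ is true.
  b (successors {b, f}): φ is true.
  c (successors {c}): φ is true.
  d (successors {d}): φ is true.
  e (successors {a, d, e, f}): φ is false.
  f (successors {c, d, f}): φ is true.
  g (successors {g}): φ is true.
For instance, at f:
  At f: ◇□p ∧ p is false, □p is false, so (◇□p ∧ p) → □p is true.
    At f: ◇□p is true, p is false, so ◇□p ∧ p is false.
      At f: ◇□p requires □p at some successor in {c, d, f}.
        □p holds at d, so ◇□p is true at f.
    At f: □p requires p at every successor {c, d, f}.
      p fails at c, so □p is false at f.
Satisfying worlds: {a, b, c, d, f, g}

a, b, c, d, f, g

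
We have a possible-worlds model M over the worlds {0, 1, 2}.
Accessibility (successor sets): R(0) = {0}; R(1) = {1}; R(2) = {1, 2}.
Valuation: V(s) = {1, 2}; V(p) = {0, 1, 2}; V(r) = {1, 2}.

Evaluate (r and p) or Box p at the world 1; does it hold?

At 1: r and p is true, Box p is true, so (r and p) or Box p is true.
  At 1: Box p requires p at every successor {1}.
    At 1: p is true.
  So Box p is true at 1.

Yes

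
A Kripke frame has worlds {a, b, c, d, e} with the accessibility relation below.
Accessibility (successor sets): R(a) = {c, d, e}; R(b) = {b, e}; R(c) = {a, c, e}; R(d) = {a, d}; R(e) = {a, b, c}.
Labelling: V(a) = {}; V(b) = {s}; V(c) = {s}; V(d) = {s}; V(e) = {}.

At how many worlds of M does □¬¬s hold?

0

Let φ = □¬¬s. Evaluate φ at each world:
  a (successors {c, d, e}): φ is false.
  b (successors {b, e}): φ is false.
  c (successors {a, c, e}): φ is false.
  d (successors {a, d}): φ is false.
  e (successors {a, b, c}): φ is false.
For instance, at b:
  At b: □¬¬s requires ¬¬s at every successor {b, e}.
    ¬¬s fails at e, so □¬¬s is false at b.
Satisfying worlds: none.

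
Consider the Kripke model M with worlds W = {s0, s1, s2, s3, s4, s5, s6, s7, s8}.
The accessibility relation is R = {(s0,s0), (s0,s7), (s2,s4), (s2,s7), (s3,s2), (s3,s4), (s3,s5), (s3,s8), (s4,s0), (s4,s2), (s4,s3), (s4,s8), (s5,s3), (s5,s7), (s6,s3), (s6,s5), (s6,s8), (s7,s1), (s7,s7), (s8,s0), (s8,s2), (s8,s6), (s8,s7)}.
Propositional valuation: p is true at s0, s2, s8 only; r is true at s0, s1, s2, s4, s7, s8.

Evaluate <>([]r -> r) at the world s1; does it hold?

At s1: no accessible worlds, so <>([]r -> r) is false.

No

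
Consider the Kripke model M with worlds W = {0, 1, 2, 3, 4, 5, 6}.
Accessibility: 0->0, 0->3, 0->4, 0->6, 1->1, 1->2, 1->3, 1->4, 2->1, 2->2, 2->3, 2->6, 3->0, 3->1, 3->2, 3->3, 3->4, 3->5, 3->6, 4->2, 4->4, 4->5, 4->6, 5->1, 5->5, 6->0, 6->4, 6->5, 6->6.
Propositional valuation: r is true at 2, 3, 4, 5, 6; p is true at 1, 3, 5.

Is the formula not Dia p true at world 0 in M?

At 0: Dia p is true, so not Dia p is false.
  At 0: Dia p requires p at some successor in {0, 3, 4, 6}.
    p holds at 3, so Dia p is true at 0.

No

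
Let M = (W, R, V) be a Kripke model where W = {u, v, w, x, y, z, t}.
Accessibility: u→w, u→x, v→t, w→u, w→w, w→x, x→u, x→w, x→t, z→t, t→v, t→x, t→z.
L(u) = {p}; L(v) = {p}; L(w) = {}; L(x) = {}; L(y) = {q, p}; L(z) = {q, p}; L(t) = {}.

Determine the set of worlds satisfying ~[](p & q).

u, v, w, x, z, t

Let φ = ~[](p & q). Evaluate φ at each world:
  u (successors {w, x}): φ is true.
  v (successors {t}): φ is true.
  w (successors {u, w, x}): φ is true.
  x (successors {u, w, t}): φ is true.
  y (successors ∅): φ is false.
  z (successors {t}): φ is true.
  t (successors {v, x, z}): φ is true.
For instance, at v:
  At v: [](p & q) is false, so ~[](p & q) is true.
    At v: [](p & q) requires p & q at every successor {t}.
      p & q fails at t, so [](p & q) is false at v.
Satisfying worlds: {u, v, w, x, z, t}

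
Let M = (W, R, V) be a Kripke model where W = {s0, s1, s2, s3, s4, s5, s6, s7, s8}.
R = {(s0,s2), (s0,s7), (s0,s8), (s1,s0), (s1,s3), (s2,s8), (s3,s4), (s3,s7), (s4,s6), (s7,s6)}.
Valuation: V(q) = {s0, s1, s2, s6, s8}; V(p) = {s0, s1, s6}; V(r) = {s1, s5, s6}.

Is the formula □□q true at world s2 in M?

Yes

At s2: □□q requires □q at every successor {s8}.
    At s8: no accessible worlds, so □q holds vacuously.
So □□q is true at s2.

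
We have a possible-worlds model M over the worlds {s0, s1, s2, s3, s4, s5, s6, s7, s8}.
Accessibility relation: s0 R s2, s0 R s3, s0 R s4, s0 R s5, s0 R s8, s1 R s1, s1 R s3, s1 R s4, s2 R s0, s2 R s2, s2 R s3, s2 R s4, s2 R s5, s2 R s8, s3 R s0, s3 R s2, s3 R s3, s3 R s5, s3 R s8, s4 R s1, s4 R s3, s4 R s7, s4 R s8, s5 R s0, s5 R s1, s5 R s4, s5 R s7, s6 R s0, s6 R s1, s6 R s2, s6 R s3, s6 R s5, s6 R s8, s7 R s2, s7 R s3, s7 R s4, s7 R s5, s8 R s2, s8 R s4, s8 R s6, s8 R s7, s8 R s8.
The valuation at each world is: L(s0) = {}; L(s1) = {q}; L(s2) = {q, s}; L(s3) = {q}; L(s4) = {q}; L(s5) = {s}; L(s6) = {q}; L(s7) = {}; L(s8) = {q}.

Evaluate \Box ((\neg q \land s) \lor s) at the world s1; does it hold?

No

Recall that \Box ψ holds at a world iff ψ holds at every accessible world, and \Diamond ψ holds iff ψ holds at some accessible world.
At s1: \Box ((\neg q \land s) \lor s) requires (\neg q \land s) \lor s at every successor {s1, s3, s4}.
  (\neg q \land s) \lor s fails at s1, so \Box ((\neg q \land s) \lor s) is false at s1.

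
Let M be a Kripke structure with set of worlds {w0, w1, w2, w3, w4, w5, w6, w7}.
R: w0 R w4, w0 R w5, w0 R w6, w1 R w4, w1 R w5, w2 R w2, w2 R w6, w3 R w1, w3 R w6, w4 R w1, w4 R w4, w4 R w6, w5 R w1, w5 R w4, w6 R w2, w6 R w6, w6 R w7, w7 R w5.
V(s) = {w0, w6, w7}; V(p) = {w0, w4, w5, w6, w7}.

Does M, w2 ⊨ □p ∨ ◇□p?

No

At w2: □p is false, ◇□p is false, so □p ∨ ◇□p is false.
  At w2: □p requires p at every successor {w2, w6}.
    p fails at w2, so □p is false at w2.
  At w2: ◇□p requires □p at some successor in {w2, w6}.
    At w2: □p is false.
    At w6: □p is false.
  So ◇□p is false at w2.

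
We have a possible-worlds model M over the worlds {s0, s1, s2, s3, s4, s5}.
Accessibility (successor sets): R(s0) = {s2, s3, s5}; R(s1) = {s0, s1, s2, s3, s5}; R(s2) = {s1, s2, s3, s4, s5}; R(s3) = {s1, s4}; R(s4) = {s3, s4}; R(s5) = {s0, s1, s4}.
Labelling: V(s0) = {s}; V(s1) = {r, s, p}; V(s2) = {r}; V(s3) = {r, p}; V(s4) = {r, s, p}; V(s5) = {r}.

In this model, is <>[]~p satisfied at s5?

Recall that []ψ holds at a world iff ψ holds at every accessible world, and <>ψ holds iff ψ holds at some accessible world.
At s5: <>[]~p requires []~p at some successor in {s0, s1, s4}.
  At s0: []~p is false.
  At s1: []~p is false.
  At s4: []~p is false.
So <>[]~p is false at s5.

No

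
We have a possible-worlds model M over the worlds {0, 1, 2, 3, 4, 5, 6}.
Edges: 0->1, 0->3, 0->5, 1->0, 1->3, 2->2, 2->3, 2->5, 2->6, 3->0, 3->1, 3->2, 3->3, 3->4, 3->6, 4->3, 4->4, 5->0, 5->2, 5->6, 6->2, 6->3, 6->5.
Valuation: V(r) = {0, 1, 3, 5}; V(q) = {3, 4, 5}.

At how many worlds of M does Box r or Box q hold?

3

Let φ = Box r or Box q. Evaluate φ at each world:
  0 (successors {1, 3, 5}): φ is true.
  1 (successors {0, 3}): φ is true.
  2 (successors {2, 3, 5, 6}): φ is false.
  3 (successors {0, 1, 2, 3, 4, 6}): φ is false.
  4 (successors {3, 4}): φ is true.
  5 (successors {0, 2, 6}): φ is false.
  6 (successors {2, 3, 5}): φ is false.
For instance, at 2:
  At 2: Box r is false, Box q is false, so Box r or Box q is false.
    At 2: Box r requires r at every successor {2, 3, 5, 6}.
      r fails at 2, so Box r is false at 2.
    At 2: Box q requires q at every successor {2, 3, 5, 6}.
      q fails at 2, so Box q is false at 2.
Satisfying worlds: {0, 1, 4}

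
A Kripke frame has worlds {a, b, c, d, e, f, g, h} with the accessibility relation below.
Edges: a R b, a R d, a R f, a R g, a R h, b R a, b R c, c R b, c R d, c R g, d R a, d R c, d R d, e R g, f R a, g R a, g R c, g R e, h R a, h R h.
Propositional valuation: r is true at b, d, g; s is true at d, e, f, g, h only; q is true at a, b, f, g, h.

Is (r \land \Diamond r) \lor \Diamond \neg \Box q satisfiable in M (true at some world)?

Let φ = (r \land \Diamond r) \lor \Diamond \neg \Box q. Evaluate φ at each world:
  a (successors {b, d, f, g, h}): φ is true.
  b (successors {a, c}): φ is true.
  c (successors {b, d, g}): φ is true.
  d (successors {a, c, d}): φ is true.
  e (successors {g}): φ is true.
  f (successors {a}): φ is true.
  g (successors {a, c, e}): φ is true.
  h (successors {a, h}): φ is true.
Detail at a (witness):
  At a: r \land \Diamond r is false, \Diamond \neg \Box q is true, so (r \land \Diamond r) \lor \Diamond \neg \Box q is true.
    At a: r is false, \Diamond r is true, so r \land \Diamond r is false.
      At a: \Diamond r requires r at some successor in {b, d, f, g, h}.
        r holds at b, so \Diamond r is true at a.
    At a: \Diamond \neg \Box q requires \neg \Box q at some successor in {b, d, f, g, h}.
      \neg \Box q holds at b, so \Diamond \neg \Box q is true at a.

Yes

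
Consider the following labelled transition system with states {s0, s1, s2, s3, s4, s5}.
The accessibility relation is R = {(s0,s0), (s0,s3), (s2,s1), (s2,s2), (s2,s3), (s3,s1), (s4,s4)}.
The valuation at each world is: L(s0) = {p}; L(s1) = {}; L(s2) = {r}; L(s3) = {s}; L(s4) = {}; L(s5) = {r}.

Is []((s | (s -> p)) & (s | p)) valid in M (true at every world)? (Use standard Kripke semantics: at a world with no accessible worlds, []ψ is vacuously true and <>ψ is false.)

No

Let φ = []((s | (s -> p)) & (s | p)). Evaluate φ at each world:
  s0 (successors {s0, s3}): φ is true.
  s1 (successors ∅): φ is true.
  s2 (successors {s1, s2, s3}): φ is false.
  s3 (successors {s1}): φ is false.
  s4 (successors {s4}): φ is false.
  s5 (successors ∅): φ is true.
Detail at s2 (counterexample):
  At s2: []((s | (s -> p)) & (s | p)) requires (s | (s -> p)) & (s | p) at every successor {s1, s2, s3}.
    (s | (s -> p)) & (s | p) fails at s1, so []((s | (s -> p)) & (s | p)) is false at s2.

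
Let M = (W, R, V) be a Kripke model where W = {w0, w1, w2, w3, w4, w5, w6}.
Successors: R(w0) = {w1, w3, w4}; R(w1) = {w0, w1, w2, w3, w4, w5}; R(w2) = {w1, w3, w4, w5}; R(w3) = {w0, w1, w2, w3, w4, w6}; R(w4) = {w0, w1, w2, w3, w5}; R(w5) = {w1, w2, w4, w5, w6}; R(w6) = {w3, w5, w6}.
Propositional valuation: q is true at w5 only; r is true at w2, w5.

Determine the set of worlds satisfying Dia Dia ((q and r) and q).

Recall that Dia ψ holds at a world iff ψ holds at some accessible world.
Let φ = Dia Dia ((q and r) and q). Evaluate φ at each world:
  w0 (successors {w1, w3, w4}): φ is true.
  w1 (successors {w0, w1, w2, w3, w4, w5}): φ is true.
  w2 (successors {w1, w3, w4, w5}): φ is true.
  w3 (successors {w0, w1, w2, w3, w4, w6}): φ is true.
  w4 (successors {w0, w1, w2, w3, w5}): φ is true.
  w5 (successors {w1, w2, w4, w5, w6}): φ is true.
  w6 (successors {w3, w5, w6}): φ is true.
For instance, at w1:
  At w1: Dia Dia ((q and r) and q) requires Dia ((q and r) and q) at some successor in {w0, w1, w2, w3, w4, w5}.
    Dia ((q and r) and q) holds at w1, so Dia Dia ((q and r) and q) is true at w1.
      At w1: Dia ((q and r) and q) requires (q and r) and q at some successor in {w0, w1, w2, w3, w4, w5}.
        (q and r) and q holds at w5, so Dia ((q and r) and q) is true at w1.
Satisfying worlds: {w0, w1, w2, w3, w4, w5, w6}

w0, w1, w2, w3, w4, w5, w6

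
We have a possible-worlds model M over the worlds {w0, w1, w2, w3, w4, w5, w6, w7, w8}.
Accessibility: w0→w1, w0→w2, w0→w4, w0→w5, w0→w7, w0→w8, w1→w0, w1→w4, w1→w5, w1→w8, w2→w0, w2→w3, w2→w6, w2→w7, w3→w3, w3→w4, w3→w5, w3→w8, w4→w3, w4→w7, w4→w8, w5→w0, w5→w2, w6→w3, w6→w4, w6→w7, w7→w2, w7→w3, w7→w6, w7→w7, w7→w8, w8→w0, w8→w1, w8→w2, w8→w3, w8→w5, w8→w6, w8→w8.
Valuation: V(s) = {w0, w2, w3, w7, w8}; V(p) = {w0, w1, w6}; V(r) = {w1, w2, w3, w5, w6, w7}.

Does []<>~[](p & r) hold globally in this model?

Yes

Let φ = []<>~[](p & r). Evaluate φ at each world:
  w0 (successors {w1, w2, w4, w5, w7, w8}): φ is true.
  w1 (successors {w0, w4, w5, w8}): φ is true.
  w2 (successors {w0, w3, w6, w7}): φ is true.
  w3 (successors {w3, w4, w5, w8}): φ is true.
  w4 (successors {w3, w7, w8}): φ is true.
  w5 (successors {w0, w2}): φ is true.
  w6 (successors {w3, w4, w7}): φ is true.
  w7 (successors {w2, w3, w6, w7, w8}): φ is true.
  w8 (successors {w0, w1, w2, w3, w5, w6, w8}): φ is true.
For instance, at w8:
  At w8: []<>~[](p & r) requires <>~[](p & r) at every successor {w0, w1, w2, w3, w5, w6, w8}.
    At w0: <>~[](p & r) is true.
    At w1: <>~[](p & r) is true.
    At w2: <>~[](p & r) is true.
    At w3: <>~[](p & r) is true.
    At w5: <>~[](p & r) is true.
    At w6: <>~[](p & r) is true.
    At w8: <>~[](p & r) is true.
  So []<>~[](p & r) is true at w8.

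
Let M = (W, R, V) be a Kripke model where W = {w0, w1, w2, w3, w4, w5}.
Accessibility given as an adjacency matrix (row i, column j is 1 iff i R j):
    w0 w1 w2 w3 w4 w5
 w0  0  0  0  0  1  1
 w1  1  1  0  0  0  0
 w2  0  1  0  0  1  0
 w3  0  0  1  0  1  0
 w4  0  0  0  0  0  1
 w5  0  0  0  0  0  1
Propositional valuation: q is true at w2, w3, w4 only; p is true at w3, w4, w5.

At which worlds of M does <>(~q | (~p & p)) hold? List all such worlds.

Let φ = <>(~q | (~p & p)). Evaluate φ at each world:
  w0 (successors {w4, w5}): φ is true.
  w1 (successors {w0, w1}): φ is true.
  w2 (successors {w1, w4}): φ is true.
  w3 (successors {w2, w4}): φ is false.
  w4 (successors {w5}): φ is true.
  w5 (successors {w5}): φ is true.
For instance, at w1:
  At w1: <>(~q | (~p & p)) requires ~q | (~p & p) at some successor in {w0, w1}.
    ~q | (~p & p) holds at w0, so <>(~q | (~p & p)) is true at w1.
Satisfying worlds: {w0, w1, w2, w4, w5}

w0, w1, w2, w4, w5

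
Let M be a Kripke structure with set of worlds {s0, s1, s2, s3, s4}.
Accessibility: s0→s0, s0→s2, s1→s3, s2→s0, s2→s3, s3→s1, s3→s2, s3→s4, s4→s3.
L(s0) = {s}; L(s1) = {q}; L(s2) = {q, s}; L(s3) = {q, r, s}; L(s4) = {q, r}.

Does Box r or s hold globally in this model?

Yes

Let φ = Box r or s. Evaluate φ at each world:
  s0 (successors {s0, s2}): φ is true.
  s1 (successors {s3}): φ is true.
  s2 (successors {s0, s3}): φ is true.
  s3 (successors {s1, s2, s4}): φ is true.
  s4 (successors {s3}): φ is true.
For instance, at s3:
  At s3: Box r is false, s is true, so Box r or s is true.
    At s3: Box r requires r at every successor {s1, s2, s4}.
      r fails at s1, so Box r is false at s3.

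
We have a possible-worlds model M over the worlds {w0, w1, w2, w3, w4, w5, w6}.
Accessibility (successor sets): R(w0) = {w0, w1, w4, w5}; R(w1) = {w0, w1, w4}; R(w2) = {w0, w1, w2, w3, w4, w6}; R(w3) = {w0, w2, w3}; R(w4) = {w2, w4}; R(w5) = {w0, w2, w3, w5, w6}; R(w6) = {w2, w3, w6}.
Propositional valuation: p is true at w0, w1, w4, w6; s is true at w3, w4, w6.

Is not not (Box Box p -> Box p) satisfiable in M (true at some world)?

Yes

Let φ = not not (Box Box p -> Box p). Evaluate φ at each world:
  w0 (successors {w0, w1, w4, w5}): φ is true.
  w1 (successors {w0, w1, w4}): φ is true.
  w2 (successors {w0, w1, w2, w3, w4, w6}): φ is true.
  w3 (successors {w0, w2, w3}): φ is true.
  w4 (successors {w2, w4}): φ is true.
  w5 (successors {w0, w2, w3, w5, w6}): φ is true.
  w6 (successors {w2, w3, w6}): φ is true.
Detail at w0 (witness):
  At w0: not (Box Box p -> Box p) is false, so not not (Box Box p -> Box p) is true.
    At w0: Box Box p -> Box p is true, so not (Box Box p -> Box p) is false.
      At w0: Box Box p is false, Box p is false, so Box Box p -> Box p is true.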